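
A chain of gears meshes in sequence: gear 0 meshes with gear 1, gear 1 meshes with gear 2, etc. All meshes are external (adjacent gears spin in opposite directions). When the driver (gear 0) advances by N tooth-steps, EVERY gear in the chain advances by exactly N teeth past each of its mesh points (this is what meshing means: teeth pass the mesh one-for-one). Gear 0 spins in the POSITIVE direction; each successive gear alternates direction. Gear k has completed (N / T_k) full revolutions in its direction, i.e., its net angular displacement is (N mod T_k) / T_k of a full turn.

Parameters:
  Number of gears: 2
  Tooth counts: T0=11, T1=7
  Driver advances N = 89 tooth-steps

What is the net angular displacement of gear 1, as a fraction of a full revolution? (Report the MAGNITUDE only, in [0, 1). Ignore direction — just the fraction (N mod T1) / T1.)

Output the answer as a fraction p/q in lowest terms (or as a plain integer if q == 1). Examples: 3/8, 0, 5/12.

Answer: 5/7

Derivation:
Chain of 2 gears, tooth counts: [11, 7]
  gear 0: T0=11, direction=positive, advance = 89 mod 11 = 1 teeth = 1/11 turn
  gear 1: T1=7, direction=negative, advance = 89 mod 7 = 5 teeth = 5/7 turn
Gear 1: 89 mod 7 = 5
Fraction = 5 / 7 = 5/7 (gcd(5,7)=1) = 5/7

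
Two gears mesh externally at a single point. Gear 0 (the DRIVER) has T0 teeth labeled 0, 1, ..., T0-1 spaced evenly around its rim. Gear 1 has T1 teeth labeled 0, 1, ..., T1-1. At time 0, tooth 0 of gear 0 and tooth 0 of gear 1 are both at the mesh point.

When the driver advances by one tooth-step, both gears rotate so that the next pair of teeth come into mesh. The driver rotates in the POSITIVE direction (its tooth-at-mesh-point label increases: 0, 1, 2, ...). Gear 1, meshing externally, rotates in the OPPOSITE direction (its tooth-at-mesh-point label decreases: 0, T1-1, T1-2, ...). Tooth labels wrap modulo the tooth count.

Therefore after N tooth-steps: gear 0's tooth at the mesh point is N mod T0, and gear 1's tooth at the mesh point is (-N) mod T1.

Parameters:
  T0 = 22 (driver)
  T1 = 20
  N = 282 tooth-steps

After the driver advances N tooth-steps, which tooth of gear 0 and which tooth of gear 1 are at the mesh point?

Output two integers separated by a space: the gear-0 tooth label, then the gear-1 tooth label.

Answer: 18 18

Derivation:
Gear 0 (driver, T0=22): tooth at mesh = N mod T0
  282 = 12 * 22 + 18, so 282 mod 22 = 18
  gear 0 tooth = 18
Gear 1 (driven, T1=20): tooth at mesh = (-N) mod T1
  282 = 14 * 20 + 2, so 282 mod 20 = 2
  (-282) mod 20 = (-2) mod 20 = 20 - 2 = 18
Mesh after 282 steps: gear-0 tooth 18 meets gear-1 tooth 18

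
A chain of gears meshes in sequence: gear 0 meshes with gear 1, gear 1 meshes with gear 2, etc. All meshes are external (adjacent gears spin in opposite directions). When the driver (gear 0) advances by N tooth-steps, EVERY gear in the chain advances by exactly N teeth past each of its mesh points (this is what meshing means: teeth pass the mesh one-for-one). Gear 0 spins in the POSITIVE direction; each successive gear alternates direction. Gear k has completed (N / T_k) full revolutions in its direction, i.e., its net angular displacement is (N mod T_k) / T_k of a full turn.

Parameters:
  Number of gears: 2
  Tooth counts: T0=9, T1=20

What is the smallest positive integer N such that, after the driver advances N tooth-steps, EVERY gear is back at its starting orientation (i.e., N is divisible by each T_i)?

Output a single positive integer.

Answer: 180

Derivation:
Gear k returns to start when N is a multiple of T_k.
All gears at start simultaneously when N is a common multiple of [9, 20]; the smallest such N is lcm(9, 20).
Start: lcm = T0 = 9
Fold in T1=20: gcd(9, 20) = 1; lcm(9, 20) = 9 * 20 / 1 = 180 / 1 = 180
Full cycle length = 180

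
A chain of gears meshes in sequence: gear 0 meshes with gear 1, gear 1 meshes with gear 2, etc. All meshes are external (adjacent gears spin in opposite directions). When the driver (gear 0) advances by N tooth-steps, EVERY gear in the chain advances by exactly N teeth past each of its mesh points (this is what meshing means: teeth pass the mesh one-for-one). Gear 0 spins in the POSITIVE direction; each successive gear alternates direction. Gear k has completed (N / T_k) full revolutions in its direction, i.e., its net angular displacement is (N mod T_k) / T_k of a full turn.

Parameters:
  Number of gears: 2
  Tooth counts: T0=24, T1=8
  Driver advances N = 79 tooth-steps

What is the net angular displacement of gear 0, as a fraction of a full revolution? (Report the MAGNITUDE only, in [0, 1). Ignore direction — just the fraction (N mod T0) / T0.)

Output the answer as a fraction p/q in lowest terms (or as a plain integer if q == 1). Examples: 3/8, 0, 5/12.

Chain of 2 gears, tooth counts: [24, 8]
  gear 0: T0=24, direction=positive, advance = 79 mod 24 = 7 teeth = 7/24 turn
  gear 1: T1=8, direction=negative, advance = 79 mod 8 = 7 teeth = 7/8 turn
Gear 0: 79 mod 24 = 7
Fraction = 7 / 24 = 7/24 (gcd(7,24)=1) = 7/24

Answer: 7/24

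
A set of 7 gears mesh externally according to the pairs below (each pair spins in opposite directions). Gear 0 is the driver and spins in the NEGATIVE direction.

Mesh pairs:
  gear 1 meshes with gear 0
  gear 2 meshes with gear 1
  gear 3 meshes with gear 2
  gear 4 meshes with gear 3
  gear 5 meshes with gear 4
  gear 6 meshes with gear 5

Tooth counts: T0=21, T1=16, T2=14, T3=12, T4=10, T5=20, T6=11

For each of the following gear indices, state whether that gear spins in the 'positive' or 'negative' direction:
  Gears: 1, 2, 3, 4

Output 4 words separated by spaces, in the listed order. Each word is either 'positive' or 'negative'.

Answer: positive negative positive negative

Derivation:
Gear 0 (driver): negative (depth 0)
  gear 1: meshes with gear 0 -> depth 1 -> positive (opposite of gear 0)
  gear 2: meshes with gear 1 -> depth 2 -> negative (opposite of gear 1)
  gear 3: meshes with gear 2 -> depth 3 -> positive (opposite of gear 2)
  gear 4: meshes with gear 3 -> depth 4 -> negative (opposite of gear 3)
  gear 5: meshes with gear 4 -> depth 5 -> positive (opposite of gear 4)
  gear 6: meshes with gear 5 -> depth 6 -> negative (opposite of gear 5)
Queried indices 1, 2, 3, 4 -> positive, negative, positive, negative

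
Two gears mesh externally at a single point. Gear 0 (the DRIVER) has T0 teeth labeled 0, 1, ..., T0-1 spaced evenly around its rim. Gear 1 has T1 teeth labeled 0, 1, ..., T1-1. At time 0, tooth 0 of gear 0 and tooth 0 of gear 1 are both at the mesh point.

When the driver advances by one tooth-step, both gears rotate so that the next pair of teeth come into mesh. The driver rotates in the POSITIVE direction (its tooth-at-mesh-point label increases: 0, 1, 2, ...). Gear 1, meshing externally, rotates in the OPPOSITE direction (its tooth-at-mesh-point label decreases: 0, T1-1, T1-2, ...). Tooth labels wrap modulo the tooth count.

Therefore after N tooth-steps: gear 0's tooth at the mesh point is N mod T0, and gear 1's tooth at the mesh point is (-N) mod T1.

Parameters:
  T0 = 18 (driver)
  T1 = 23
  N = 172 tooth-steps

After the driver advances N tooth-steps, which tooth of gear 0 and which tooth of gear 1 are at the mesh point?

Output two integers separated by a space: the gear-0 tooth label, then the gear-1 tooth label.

Answer: 10 12

Derivation:
Gear 0 (driver, T0=18): tooth at mesh = N mod T0
  172 = 9 * 18 + 10, so 172 mod 18 = 10
  gear 0 tooth = 10
Gear 1 (driven, T1=23): tooth at mesh = (-N) mod T1
  172 = 7 * 23 + 11, so 172 mod 23 = 11
  (-172) mod 23 = (-11) mod 23 = 23 - 11 = 12
Mesh after 172 steps: gear-0 tooth 10 meets gear-1 tooth 12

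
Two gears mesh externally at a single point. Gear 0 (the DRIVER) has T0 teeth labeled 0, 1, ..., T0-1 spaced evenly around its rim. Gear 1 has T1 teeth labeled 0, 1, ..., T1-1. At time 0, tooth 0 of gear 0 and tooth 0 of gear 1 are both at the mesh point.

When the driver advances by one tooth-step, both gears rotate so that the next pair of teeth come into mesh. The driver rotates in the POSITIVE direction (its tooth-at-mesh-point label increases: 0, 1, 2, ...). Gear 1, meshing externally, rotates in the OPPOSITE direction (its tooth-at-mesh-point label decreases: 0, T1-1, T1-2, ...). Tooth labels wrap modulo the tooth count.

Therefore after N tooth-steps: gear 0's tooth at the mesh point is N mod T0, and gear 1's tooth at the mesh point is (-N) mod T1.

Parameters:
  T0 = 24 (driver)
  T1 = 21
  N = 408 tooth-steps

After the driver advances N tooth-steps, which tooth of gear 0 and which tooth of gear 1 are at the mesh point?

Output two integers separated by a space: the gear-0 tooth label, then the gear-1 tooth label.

Answer: 0 12

Derivation:
Gear 0 (driver, T0=24): tooth at mesh = N mod T0
  408 = 17 * 24 + 0, so 408 mod 24 = 0
  gear 0 tooth = 0
Gear 1 (driven, T1=21): tooth at mesh = (-N) mod T1
  408 = 19 * 21 + 9, so 408 mod 21 = 9
  (-408) mod 21 = (-9) mod 21 = 21 - 9 = 12
Mesh after 408 steps: gear-0 tooth 0 meets gear-1 tooth 12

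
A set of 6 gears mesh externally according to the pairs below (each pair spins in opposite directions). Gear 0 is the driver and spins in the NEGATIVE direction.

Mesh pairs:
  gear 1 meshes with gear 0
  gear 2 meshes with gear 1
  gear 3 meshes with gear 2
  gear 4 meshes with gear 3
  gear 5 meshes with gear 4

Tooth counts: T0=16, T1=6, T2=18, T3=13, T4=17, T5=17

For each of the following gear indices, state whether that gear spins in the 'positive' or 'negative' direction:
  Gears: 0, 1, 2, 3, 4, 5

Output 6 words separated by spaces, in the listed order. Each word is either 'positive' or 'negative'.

Gear 0 (driver): negative (depth 0)
  gear 1: meshes with gear 0 -> depth 1 -> positive (opposite of gear 0)
  gear 2: meshes with gear 1 -> depth 2 -> negative (opposite of gear 1)
  gear 3: meshes with gear 2 -> depth 3 -> positive (opposite of gear 2)
  gear 4: meshes with gear 3 -> depth 4 -> negative (opposite of gear 3)
  gear 5: meshes with gear 4 -> depth 5 -> positive (opposite of gear 4)
Queried indices 0, 1, 2, 3, 4, 5 -> negative, positive, negative, positive, negative, positive

Answer: negative positive negative positive negative positive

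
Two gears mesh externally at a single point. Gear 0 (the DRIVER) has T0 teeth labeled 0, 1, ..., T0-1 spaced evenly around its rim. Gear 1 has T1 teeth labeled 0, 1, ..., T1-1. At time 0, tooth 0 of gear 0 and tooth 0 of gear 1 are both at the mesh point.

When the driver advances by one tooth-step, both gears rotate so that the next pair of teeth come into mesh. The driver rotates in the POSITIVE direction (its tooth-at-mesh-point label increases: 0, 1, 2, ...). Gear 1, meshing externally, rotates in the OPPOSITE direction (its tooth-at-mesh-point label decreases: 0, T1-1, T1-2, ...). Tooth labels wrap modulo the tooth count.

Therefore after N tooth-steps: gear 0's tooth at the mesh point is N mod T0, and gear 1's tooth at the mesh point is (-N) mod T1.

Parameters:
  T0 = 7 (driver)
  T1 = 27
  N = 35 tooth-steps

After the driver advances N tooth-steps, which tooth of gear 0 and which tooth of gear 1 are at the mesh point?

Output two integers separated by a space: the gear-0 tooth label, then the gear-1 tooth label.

Gear 0 (driver, T0=7): tooth at mesh = N mod T0
  35 = 5 * 7 + 0, so 35 mod 7 = 0
  gear 0 tooth = 0
Gear 1 (driven, T1=27): tooth at mesh = (-N) mod T1
  35 = 1 * 27 + 8, so 35 mod 27 = 8
  (-35) mod 27 = (-8) mod 27 = 27 - 8 = 19
Mesh after 35 steps: gear-0 tooth 0 meets gear-1 tooth 19

Answer: 0 19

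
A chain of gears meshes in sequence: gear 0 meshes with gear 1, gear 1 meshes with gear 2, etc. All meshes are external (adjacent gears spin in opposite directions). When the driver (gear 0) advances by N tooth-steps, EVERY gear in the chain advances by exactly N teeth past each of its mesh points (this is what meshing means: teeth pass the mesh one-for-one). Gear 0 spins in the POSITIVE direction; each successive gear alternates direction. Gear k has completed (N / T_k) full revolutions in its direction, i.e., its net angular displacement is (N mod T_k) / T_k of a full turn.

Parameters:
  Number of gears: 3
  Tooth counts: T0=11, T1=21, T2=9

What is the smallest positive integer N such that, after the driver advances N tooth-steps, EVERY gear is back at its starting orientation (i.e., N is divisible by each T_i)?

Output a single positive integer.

Gear k returns to start when N is a multiple of T_k.
All gears at start simultaneously when N is a common multiple of [11, 21, 9]; the smallest such N is lcm(11, 21, 9).
Start: lcm = T0 = 11
Fold in T1=21: gcd(11, 21) = 1; lcm(11, 21) = 11 * 21 / 1 = 231 / 1 = 231
Fold in T2=9: gcd(231, 9) = 3; lcm(231, 9) = 231 * 9 / 3 = 2079 / 3 = 693
Full cycle length = 693

Answer: 693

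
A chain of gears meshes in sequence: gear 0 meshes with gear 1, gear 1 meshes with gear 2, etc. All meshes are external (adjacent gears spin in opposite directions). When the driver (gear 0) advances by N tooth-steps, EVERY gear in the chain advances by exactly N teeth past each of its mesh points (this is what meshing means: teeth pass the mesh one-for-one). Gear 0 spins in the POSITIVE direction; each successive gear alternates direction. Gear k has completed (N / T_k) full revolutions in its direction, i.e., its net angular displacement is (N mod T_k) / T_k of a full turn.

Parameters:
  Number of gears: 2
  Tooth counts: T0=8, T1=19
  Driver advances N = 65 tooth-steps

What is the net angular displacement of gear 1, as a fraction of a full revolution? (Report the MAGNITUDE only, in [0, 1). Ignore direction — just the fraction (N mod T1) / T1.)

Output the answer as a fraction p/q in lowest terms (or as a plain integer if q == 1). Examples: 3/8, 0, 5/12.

Chain of 2 gears, tooth counts: [8, 19]
  gear 0: T0=8, direction=positive, advance = 65 mod 8 = 1 teeth = 1/8 turn
  gear 1: T1=19, direction=negative, advance = 65 mod 19 = 8 teeth = 8/19 turn
Gear 1: 65 mod 19 = 8
Fraction = 8 / 19 = 8/19 (gcd(8,19)=1) = 8/19

Answer: 8/19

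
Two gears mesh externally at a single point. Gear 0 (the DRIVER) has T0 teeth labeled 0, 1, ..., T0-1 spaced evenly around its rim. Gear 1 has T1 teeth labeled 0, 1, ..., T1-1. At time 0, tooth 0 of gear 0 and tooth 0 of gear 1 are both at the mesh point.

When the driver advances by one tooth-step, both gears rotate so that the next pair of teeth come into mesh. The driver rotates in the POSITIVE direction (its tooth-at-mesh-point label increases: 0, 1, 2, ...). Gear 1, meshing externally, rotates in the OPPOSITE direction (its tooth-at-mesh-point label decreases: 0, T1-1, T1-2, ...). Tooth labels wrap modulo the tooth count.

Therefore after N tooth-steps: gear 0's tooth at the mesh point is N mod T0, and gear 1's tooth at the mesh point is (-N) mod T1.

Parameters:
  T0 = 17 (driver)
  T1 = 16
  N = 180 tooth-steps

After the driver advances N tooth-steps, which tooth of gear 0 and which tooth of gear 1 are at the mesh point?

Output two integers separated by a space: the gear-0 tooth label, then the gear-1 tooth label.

Answer: 10 12

Derivation:
Gear 0 (driver, T0=17): tooth at mesh = N mod T0
  180 = 10 * 17 + 10, so 180 mod 17 = 10
  gear 0 tooth = 10
Gear 1 (driven, T1=16): tooth at mesh = (-N) mod T1
  180 = 11 * 16 + 4, so 180 mod 16 = 4
  (-180) mod 16 = (-4) mod 16 = 16 - 4 = 12
Mesh after 180 steps: gear-0 tooth 10 meets gear-1 tooth 12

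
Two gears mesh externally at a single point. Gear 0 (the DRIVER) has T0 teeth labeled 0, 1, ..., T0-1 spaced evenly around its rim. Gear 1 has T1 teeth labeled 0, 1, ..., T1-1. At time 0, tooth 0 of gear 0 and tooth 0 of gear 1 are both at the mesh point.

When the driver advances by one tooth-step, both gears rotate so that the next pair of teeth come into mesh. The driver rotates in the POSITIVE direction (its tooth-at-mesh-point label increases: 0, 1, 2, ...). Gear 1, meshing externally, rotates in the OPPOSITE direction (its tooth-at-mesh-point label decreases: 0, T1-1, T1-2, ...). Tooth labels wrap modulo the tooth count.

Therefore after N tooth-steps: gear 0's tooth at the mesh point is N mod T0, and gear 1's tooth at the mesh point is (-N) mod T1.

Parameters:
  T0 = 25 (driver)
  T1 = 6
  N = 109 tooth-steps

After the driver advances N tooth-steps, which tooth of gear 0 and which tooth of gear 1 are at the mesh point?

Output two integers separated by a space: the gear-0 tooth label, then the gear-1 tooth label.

Answer: 9 5

Derivation:
Gear 0 (driver, T0=25): tooth at mesh = N mod T0
  109 = 4 * 25 + 9, so 109 mod 25 = 9
  gear 0 tooth = 9
Gear 1 (driven, T1=6): tooth at mesh = (-N) mod T1
  109 = 18 * 6 + 1, so 109 mod 6 = 1
  (-109) mod 6 = (-1) mod 6 = 6 - 1 = 5
Mesh after 109 steps: gear-0 tooth 9 meets gear-1 tooth 5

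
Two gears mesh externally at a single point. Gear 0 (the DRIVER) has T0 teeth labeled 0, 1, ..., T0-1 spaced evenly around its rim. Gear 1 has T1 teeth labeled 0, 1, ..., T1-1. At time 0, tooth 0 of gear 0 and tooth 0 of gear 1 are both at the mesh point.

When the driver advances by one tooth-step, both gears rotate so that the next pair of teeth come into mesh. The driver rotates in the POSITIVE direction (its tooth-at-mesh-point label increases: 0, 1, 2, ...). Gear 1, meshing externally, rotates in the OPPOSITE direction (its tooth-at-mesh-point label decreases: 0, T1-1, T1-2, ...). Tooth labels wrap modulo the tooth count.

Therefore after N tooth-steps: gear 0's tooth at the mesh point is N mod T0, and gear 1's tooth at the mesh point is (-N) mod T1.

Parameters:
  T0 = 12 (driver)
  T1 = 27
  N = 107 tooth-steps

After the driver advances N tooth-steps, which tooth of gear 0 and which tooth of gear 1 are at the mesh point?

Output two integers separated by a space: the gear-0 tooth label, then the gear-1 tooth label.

Answer: 11 1

Derivation:
Gear 0 (driver, T0=12): tooth at mesh = N mod T0
  107 = 8 * 12 + 11, so 107 mod 12 = 11
  gear 0 tooth = 11
Gear 1 (driven, T1=27): tooth at mesh = (-N) mod T1
  107 = 3 * 27 + 26, so 107 mod 27 = 26
  (-107) mod 27 = (-26) mod 27 = 27 - 26 = 1
Mesh after 107 steps: gear-0 tooth 11 meets gear-1 tooth 1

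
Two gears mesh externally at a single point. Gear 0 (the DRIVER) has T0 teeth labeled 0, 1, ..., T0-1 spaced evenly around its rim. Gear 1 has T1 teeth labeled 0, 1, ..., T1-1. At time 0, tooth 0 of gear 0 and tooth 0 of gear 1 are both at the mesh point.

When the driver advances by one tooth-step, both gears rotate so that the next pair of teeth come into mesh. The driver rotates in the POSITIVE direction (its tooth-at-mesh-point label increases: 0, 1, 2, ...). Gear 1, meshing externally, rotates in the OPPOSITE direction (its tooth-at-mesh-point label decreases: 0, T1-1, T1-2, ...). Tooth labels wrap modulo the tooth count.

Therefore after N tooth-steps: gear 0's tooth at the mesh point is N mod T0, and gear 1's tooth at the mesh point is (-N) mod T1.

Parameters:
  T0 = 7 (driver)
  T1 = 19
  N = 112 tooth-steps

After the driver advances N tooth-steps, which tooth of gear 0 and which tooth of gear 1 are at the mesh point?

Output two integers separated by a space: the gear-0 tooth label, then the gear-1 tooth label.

Gear 0 (driver, T0=7): tooth at mesh = N mod T0
  112 = 16 * 7 + 0, so 112 mod 7 = 0
  gear 0 tooth = 0
Gear 1 (driven, T1=19): tooth at mesh = (-N) mod T1
  112 = 5 * 19 + 17, so 112 mod 19 = 17
  (-112) mod 19 = (-17) mod 19 = 19 - 17 = 2
Mesh after 112 steps: gear-0 tooth 0 meets gear-1 tooth 2

Answer: 0 2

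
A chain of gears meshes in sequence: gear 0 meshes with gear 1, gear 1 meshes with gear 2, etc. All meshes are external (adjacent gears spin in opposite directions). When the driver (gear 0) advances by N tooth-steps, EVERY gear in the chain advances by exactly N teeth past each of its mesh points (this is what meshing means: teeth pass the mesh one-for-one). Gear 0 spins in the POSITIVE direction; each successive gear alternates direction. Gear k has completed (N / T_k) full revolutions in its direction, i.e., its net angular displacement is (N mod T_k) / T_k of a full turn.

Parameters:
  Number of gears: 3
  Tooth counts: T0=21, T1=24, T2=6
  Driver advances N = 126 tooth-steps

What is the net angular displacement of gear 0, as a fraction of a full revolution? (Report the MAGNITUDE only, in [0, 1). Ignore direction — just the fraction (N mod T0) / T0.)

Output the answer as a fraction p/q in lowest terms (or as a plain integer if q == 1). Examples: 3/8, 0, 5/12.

Answer: 0

Derivation:
Chain of 3 gears, tooth counts: [21, 24, 6]
  gear 0: T0=21, direction=positive, advance = 126 mod 21 = 0 teeth = 0/21 turn
  gear 1: T1=24, direction=negative, advance = 126 mod 24 = 6 teeth = 6/24 turn
  gear 2: T2=6, direction=positive, advance = 126 mod 6 = 0 teeth = 0/6 turn
Gear 0: 126 mod 21 = 0
Fraction = 0 / 21 = 0/1 (gcd(0,21)=21) = 0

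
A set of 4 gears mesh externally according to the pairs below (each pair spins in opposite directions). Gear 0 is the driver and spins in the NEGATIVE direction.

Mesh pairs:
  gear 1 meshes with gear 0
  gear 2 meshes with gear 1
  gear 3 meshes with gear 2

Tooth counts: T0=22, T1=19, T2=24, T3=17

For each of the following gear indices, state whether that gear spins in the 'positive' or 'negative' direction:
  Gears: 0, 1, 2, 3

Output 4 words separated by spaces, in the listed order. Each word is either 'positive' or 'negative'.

Gear 0 (driver): negative (depth 0)
  gear 1: meshes with gear 0 -> depth 1 -> positive (opposite of gear 0)
  gear 2: meshes with gear 1 -> depth 2 -> negative (opposite of gear 1)
  gear 3: meshes with gear 2 -> depth 3 -> positive (opposite of gear 2)
Queried indices 0, 1, 2, 3 -> negative, positive, negative, positive

Answer: negative positive negative positive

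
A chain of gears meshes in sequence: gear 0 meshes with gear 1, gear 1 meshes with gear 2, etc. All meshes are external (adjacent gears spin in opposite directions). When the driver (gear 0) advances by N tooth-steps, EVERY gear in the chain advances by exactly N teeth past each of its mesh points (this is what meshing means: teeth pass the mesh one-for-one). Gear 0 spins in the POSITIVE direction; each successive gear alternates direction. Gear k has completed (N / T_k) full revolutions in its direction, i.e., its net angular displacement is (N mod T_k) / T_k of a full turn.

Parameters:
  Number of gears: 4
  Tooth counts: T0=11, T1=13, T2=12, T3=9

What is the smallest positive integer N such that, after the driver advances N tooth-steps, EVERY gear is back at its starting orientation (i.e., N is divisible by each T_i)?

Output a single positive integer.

Gear k returns to start when N is a multiple of T_k.
All gears at start simultaneously when N is a common multiple of [11, 13, 12, 9]; the smallest such N is lcm(11, 13, 12, 9).
Start: lcm = T0 = 11
Fold in T1=13: gcd(11, 13) = 1; lcm(11, 13) = 11 * 13 / 1 = 143 / 1 = 143
Fold in T2=12: gcd(143, 12) = 1; lcm(143, 12) = 143 * 12 / 1 = 1716 / 1 = 1716
Fold in T3=9: gcd(1716, 9) = 3; lcm(1716, 9) = 1716 * 9 / 3 = 15444 / 3 = 5148
Full cycle length = 5148

Answer: 5148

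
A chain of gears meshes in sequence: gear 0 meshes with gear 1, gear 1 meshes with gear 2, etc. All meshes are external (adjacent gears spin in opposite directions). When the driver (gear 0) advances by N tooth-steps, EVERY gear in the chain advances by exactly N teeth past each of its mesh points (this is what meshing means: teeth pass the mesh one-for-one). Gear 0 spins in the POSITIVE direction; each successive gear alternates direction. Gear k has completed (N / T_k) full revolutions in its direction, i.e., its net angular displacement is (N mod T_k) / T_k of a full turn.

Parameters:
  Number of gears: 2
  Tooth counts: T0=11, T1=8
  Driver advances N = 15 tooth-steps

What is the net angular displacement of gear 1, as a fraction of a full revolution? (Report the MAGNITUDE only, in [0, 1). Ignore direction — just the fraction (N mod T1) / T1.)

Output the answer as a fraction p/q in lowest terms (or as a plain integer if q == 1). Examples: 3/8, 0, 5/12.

Chain of 2 gears, tooth counts: [11, 8]
  gear 0: T0=11, direction=positive, advance = 15 mod 11 = 4 teeth = 4/11 turn
  gear 1: T1=8, direction=negative, advance = 15 mod 8 = 7 teeth = 7/8 turn
Gear 1: 15 mod 8 = 7
Fraction = 7 / 8 = 7/8 (gcd(7,8)=1) = 7/8

Answer: 7/8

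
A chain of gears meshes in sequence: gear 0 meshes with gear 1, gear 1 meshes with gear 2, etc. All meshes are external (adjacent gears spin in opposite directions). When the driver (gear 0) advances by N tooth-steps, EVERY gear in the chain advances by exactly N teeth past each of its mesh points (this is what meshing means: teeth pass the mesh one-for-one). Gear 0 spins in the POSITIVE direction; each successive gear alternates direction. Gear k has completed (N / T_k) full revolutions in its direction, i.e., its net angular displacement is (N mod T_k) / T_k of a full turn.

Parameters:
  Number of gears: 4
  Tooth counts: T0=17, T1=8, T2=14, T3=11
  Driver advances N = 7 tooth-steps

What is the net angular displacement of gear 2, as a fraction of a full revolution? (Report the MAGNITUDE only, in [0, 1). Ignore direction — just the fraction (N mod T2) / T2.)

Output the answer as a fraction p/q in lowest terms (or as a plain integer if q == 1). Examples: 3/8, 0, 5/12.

Answer: 1/2

Derivation:
Chain of 4 gears, tooth counts: [17, 8, 14, 11]
  gear 0: T0=17, direction=positive, advance = 7 mod 17 = 7 teeth = 7/17 turn
  gear 1: T1=8, direction=negative, advance = 7 mod 8 = 7 teeth = 7/8 turn
  gear 2: T2=14, direction=positive, advance = 7 mod 14 = 7 teeth = 7/14 turn
  gear 3: T3=11, direction=negative, advance = 7 mod 11 = 7 teeth = 7/11 turn
Gear 2: 7 mod 14 = 7
Fraction = 7 / 14 = 1/2 (gcd(7,14)=7) = 1/2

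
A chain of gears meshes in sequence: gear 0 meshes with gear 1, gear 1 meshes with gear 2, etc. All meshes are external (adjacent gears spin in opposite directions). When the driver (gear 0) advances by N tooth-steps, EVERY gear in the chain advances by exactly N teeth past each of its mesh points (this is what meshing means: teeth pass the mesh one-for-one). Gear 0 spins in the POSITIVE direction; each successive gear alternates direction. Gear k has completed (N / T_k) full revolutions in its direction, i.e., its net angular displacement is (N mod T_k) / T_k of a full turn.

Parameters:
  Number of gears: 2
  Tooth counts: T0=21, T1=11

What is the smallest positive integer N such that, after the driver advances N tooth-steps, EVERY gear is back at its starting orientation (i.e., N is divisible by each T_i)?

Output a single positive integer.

Answer: 231

Derivation:
Gear k returns to start when N is a multiple of T_k.
All gears at start simultaneously when N is a common multiple of [21, 11]; the smallest such N is lcm(21, 11).
Start: lcm = T0 = 21
Fold in T1=11: gcd(21, 11) = 1; lcm(21, 11) = 21 * 11 / 1 = 231 / 1 = 231
Full cycle length = 231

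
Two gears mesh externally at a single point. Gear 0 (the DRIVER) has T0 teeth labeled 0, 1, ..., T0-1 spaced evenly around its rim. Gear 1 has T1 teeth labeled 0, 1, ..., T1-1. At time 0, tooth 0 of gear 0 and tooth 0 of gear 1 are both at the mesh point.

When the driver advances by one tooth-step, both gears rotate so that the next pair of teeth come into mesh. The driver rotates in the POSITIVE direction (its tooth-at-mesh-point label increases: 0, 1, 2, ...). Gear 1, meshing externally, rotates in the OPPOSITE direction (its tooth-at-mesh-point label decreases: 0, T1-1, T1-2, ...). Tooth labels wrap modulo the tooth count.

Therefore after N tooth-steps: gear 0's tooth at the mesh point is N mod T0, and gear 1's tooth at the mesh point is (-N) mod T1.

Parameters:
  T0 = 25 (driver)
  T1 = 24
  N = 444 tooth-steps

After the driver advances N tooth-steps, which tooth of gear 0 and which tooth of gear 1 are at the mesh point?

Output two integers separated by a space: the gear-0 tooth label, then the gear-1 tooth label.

Answer: 19 12

Derivation:
Gear 0 (driver, T0=25): tooth at mesh = N mod T0
  444 = 17 * 25 + 19, so 444 mod 25 = 19
  gear 0 tooth = 19
Gear 1 (driven, T1=24): tooth at mesh = (-N) mod T1
  444 = 18 * 24 + 12, so 444 mod 24 = 12
  (-444) mod 24 = (-12) mod 24 = 24 - 12 = 12
Mesh after 444 steps: gear-0 tooth 19 meets gear-1 tooth 12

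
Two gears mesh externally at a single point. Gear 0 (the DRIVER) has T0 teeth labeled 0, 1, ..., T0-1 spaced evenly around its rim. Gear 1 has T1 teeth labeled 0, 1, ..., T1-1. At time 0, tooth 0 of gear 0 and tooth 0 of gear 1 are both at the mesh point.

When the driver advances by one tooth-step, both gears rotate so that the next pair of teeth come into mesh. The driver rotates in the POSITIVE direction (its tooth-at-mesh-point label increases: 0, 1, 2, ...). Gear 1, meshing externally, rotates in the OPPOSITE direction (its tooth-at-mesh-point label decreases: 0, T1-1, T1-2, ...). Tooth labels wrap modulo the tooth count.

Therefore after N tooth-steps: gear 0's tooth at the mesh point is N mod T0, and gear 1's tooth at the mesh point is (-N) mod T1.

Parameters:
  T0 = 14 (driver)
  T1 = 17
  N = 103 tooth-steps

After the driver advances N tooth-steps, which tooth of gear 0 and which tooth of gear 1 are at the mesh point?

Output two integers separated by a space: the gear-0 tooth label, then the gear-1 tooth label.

Gear 0 (driver, T0=14): tooth at mesh = N mod T0
  103 = 7 * 14 + 5, so 103 mod 14 = 5
  gear 0 tooth = 5
Gear 1 (driven, T1=17): tooth at mesh = (-N) mod T1
  103 = 6 * 17 + 1, so 103 mod 17 = 1
  (-103) mod 17 = (-1) mod 17 = 17 - 1 = 16
Mesh after 103 steps: gear-0 tooth 5 meets gear-1 tooth 16

Answer: 5 16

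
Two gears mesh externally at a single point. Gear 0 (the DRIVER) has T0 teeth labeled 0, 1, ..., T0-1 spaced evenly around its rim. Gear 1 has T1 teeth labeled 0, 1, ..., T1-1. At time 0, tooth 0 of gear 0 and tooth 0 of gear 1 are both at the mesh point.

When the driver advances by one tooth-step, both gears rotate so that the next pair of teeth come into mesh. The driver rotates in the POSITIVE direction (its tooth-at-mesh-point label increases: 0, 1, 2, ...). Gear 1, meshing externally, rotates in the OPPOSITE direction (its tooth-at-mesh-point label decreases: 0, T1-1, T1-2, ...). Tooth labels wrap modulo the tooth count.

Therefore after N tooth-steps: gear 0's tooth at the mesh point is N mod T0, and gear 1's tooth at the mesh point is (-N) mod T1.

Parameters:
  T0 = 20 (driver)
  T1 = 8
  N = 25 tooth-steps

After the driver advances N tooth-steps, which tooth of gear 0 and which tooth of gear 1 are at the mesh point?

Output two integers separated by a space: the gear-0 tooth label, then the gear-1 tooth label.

Gear 0 (driver, T0=20): tooth at mesh = N mod T0
  25 = 1 * 20 + 5, so 25 mod 20 = 5
  gear 0 tooth = 5
Gear 1 (driven, T1=8): tooth at mesh = (-N) mod T1
  25 = 3 * 8 + 1, so 25 mod 8 = 1
  (-25) mod 8 = (-1) mod 8 = 8 - 1 = 7
Mesh after 25 steps: gear-0 tooth 5 meets gear-1 tooth 7

Answer: 5 7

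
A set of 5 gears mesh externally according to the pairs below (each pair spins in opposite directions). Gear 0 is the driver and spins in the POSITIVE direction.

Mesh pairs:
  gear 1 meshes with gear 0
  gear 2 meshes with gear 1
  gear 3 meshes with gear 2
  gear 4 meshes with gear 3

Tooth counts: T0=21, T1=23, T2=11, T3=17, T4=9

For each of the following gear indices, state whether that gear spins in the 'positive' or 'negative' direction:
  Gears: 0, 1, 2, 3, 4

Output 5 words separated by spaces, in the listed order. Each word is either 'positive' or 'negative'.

Answer: positive negative positive negative positive

Derivation:
Gear 0 (driver): positive (depth 0)
  gear 1: meshes with gear 0 -> depth 1 -> negative (opposite of gear 0)
  gear 2: meshes with gear 1 -> depth 2 -> positive (opposite of gear 1)
  gear 3: meshes with gear 2 -> depth 3 -> negative (opposite of gear 2)
  gear 4: meshes with gear 3 -> depth 4 -> positive (opposite of gear 3)
Queried indices 0, 1, 2, 3, 4 -> positive, negative, positive, negative, positive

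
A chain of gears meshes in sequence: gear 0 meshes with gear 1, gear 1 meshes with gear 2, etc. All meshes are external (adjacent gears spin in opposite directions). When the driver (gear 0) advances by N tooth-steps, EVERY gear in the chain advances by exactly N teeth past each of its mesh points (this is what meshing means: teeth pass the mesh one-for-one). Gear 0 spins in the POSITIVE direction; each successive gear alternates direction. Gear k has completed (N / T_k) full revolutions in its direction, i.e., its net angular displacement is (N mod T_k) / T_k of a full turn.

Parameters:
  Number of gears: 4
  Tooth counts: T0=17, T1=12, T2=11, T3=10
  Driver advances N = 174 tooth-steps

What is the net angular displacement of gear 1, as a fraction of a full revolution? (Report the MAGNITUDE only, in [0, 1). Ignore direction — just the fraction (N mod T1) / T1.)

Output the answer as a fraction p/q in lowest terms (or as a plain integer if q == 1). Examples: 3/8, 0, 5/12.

Answer: 1/2

Derivation:
Chain of 4 gears, tooth counts: [17, 12, 11, 10]
  gear 0: T0=17, direction=positive, advance = 174 mod 17 = 4 teeth = 4/17 turn
  gear 1: T1=12, direction=negative, advance = 174 mod 12 = 6 teeth = 6/12 turn
  gear 2: T2=11, direction=positive, advance = 174 mod 11 = 9 teeth = 9/11 turn
  gear 3: T3=10, direction=negative, advance = 174 mod 10 = 4 teeth = 4/10 turn
Gear 1: 174 mod 12 = 6
Fraction = 6 / 12 = 1/2 (gcd(6,12)=6) = 1/2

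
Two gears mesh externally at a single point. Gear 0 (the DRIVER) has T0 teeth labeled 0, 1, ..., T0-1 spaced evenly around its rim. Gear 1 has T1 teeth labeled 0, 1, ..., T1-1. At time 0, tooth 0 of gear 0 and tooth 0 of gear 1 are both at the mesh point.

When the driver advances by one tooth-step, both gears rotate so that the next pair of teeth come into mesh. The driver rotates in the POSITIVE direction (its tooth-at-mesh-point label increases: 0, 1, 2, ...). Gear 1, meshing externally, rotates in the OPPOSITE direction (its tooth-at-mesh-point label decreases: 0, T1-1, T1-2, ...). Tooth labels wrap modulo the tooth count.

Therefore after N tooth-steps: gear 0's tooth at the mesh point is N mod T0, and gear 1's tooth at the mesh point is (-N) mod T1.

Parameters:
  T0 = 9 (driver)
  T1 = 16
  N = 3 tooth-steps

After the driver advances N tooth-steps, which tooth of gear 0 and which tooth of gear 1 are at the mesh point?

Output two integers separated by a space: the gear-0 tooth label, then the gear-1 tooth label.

Answer: 3 13

Derivation:
Gear 0 (driver, T0=9): tooth at mesh = N mod T0
  3 = 0 * 9 + 3, so 3 mod 9 = 3
  gear 0 tooth = 3
Gear 1 (driven, T1=16): tooth at mesh = (-N) mod T1
  3 = 0 * 16 + 3, so 3 mod 16 = 3
  (-3) mod 16 = (-3) mod 16 = 16 - 3 = 13
Mesh after 3 steps: gear-0 tooth 3 meets gear-1 tooth 13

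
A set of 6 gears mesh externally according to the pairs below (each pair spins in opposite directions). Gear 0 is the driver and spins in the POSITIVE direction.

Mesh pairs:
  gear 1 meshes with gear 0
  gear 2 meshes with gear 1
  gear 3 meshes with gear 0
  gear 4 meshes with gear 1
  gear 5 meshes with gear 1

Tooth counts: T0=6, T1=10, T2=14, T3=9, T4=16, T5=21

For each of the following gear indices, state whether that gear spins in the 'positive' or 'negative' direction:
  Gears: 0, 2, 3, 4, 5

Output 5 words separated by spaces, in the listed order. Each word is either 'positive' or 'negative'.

Gear 0 (driver): positive (depth 0)
  gear 1: meshes with gear 0 -> depth 1 -> negative (opposite of gear 0)
  gear 2: meshes with gear 1 -> depth 2 -> positive (opposite of gear 1)
  gear 3: meshes with gear 0 -> depth 1 -> negative (opposite of gear 0)
  gear 4: meshes with gear 1 -> depth 2 -> positive (opposite of gear 1)
  gear 5: meshes with gear 1 -> depth 2 -> positive (opposite of gear 1)
Queried indices 0, 2, 3, 4, 5 -> positive, positive, negative, positive, positive

Answer: positive positive negative positive positive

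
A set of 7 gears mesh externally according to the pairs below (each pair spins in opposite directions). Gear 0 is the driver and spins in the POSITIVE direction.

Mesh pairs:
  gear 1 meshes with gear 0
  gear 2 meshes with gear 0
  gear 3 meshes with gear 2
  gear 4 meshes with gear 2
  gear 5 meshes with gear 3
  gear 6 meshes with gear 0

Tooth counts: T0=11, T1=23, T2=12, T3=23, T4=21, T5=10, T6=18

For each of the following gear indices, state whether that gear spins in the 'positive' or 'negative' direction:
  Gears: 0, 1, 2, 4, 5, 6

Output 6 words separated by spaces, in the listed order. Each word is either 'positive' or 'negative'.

Gear 0 (driver): positive (depth 0)
  gear 1: meshes with gear 0 -> depth 1 -> negative (opposite of gear 0)
  gear 2: meshes with gear 0 -> depth 1 -> negative (opposite of gear 0)
  gear 3: meshes with gear 2 -> depth 2 -> positive (opposite of gear 2)
  gear 4: meshes with gear 2 -> depth 2 -> positive (opposite of gear 2)
  gear 5: meshes with gear 3 -> depth 3 -> negative (opposite of gear 3)
  gear 6: meshes with gear 0 -> depth 1 -> negative (opposite of gear 0)
Queried indices 0, 1, 2, 4, 5, 6 -> positive, negative, negative, positive, negative, negative

Answer: positive negative negative positive negative negative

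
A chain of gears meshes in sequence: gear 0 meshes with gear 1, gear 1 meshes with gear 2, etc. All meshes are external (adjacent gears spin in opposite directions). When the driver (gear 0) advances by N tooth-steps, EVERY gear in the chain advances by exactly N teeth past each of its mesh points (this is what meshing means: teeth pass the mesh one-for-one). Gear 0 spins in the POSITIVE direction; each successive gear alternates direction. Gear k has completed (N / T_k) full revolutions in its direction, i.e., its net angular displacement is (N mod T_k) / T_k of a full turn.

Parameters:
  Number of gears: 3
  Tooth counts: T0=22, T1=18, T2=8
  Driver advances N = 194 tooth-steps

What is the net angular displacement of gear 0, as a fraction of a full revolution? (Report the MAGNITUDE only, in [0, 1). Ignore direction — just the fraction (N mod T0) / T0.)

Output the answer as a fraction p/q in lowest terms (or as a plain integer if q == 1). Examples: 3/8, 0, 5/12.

Chain of 3 gears, tooth counts: [22, 18, 8]
  gear 0: T0=22, direction=positive, advance = 194 mod 22 = 18 teeth = 18/22 turn
  gear 1: T1=18, direction=negative, advance = 194 mod 18 = 14 teeth = 14/18 turn
  gear 2: T2=8, direction=positive, advance = 194 mod 8 = 2 teeth = 2/8 turn
Gear 0: 194 mod 22 = 18
Fraction = 18 / 22 = 9/11 (gcd(18,22)=2) = 9/11

Answer: 9/11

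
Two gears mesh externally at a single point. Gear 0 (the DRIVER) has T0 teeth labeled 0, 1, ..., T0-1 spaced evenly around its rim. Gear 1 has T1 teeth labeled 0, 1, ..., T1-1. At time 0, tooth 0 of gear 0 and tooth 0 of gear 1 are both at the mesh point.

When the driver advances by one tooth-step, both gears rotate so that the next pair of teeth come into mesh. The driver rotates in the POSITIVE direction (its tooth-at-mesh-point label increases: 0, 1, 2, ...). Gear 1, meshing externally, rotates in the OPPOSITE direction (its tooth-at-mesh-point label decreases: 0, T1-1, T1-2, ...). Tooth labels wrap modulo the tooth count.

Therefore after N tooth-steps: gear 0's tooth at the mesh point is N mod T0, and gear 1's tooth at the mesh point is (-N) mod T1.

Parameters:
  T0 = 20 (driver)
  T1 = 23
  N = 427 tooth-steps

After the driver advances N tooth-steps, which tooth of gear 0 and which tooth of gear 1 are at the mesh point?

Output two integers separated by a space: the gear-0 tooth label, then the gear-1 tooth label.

Gear 0 (driver, T0=20): tooth at mesh = N mod T0
  427 = 21 * 20 + 7, so 427 mod 20 = 7
  gear 0 tooth = 7
Gear 1 (driven, T1=23): tooth at mesh = (-N) mod T1
  427 = 18 * 23 + 13, so 427 mod 23 = 13
  (-427) mod 23 = (-13) mod 23 = 23 - 13 = 10
Mesh after 427 steps: gear-0 tooth 7 meets gear-1 tooth 10

Answer: 7 10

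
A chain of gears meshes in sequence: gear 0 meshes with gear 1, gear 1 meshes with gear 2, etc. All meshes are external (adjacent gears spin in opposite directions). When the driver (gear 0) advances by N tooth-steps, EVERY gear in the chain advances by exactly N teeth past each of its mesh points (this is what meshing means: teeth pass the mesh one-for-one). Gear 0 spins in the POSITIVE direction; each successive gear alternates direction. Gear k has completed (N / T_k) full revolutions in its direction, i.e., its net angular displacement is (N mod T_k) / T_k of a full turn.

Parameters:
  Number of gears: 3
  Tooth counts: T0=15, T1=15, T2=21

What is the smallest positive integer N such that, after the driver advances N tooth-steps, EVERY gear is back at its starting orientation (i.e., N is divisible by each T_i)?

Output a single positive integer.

Answer: 105

Derivation:
Gear k returns to start when N is a multiple of T_k.
All gears at start simultaneously when N is a common multiple of [15, 15, 21]; the smallest such N is lcm(15, 15, 21).
Start: lcm = T0 = 15
Fold in T1=15: gcd(15, 15) = 15; lcm(15, 15) = 15 * 15 / 15 = 225 / 15 = 15
Fold in T2=21: gcd(15, 21) = 3; lcm(15, 21) = 15 * 21 / 3 = 315 / 3 = 105
Full cycle length = 105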